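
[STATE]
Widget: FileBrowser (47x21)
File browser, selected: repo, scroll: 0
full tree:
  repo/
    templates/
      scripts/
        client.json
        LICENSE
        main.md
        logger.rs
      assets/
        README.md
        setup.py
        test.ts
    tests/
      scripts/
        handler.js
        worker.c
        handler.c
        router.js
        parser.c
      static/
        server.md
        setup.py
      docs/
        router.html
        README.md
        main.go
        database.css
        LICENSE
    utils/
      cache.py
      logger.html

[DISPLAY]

> [-] repo/                                    
    [+] templates/                             
    [+] tests/                                 
    [+] utils/                                 
                                               
                                               
                                               
                                               
                                               
                                               
                                               
                                               
                                               
                                               
                                               
                                               
                                               
                                               
                                               
                                               
                                               


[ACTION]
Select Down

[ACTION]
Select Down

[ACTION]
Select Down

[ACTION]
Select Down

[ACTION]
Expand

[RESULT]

  [-] repo/                                    
    [+] templates/                             
    [+] tests/                                 
  > [-] utils/                                 
      cache.py                                 
      logger.html                              
                                               
                                               
                                               
                                               
                                               
                                               
                                               
                                               
                                               
                                               
                                               
                                               
                                               
                                               
                                               


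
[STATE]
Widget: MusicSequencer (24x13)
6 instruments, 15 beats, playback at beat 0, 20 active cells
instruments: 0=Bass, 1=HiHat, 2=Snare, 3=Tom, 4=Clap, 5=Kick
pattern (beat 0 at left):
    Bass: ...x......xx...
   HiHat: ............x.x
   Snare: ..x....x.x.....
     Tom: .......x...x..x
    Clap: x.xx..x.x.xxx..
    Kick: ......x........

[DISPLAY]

      ▼12345678901234   
  Bass···█······██···   
 HiHat············█·█   
 Snare··█····█·█·····   
   Tom·······█···█··█   
  Clap█·██··█·█·███··   
  Kick······█········   
                        
                        
                        
                        
                        
                        


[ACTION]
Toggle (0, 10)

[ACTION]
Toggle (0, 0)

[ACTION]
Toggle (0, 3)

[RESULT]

      ▼12345678901234   
  Bass█··········█···   
 HiHat············█·█   
 Snare··█····█·█·····   
   Tom·······█···█··█   
  Clap█·██··█·█·███··   
  Kick······█········   
                        
                        
                        
                        
                        
                        


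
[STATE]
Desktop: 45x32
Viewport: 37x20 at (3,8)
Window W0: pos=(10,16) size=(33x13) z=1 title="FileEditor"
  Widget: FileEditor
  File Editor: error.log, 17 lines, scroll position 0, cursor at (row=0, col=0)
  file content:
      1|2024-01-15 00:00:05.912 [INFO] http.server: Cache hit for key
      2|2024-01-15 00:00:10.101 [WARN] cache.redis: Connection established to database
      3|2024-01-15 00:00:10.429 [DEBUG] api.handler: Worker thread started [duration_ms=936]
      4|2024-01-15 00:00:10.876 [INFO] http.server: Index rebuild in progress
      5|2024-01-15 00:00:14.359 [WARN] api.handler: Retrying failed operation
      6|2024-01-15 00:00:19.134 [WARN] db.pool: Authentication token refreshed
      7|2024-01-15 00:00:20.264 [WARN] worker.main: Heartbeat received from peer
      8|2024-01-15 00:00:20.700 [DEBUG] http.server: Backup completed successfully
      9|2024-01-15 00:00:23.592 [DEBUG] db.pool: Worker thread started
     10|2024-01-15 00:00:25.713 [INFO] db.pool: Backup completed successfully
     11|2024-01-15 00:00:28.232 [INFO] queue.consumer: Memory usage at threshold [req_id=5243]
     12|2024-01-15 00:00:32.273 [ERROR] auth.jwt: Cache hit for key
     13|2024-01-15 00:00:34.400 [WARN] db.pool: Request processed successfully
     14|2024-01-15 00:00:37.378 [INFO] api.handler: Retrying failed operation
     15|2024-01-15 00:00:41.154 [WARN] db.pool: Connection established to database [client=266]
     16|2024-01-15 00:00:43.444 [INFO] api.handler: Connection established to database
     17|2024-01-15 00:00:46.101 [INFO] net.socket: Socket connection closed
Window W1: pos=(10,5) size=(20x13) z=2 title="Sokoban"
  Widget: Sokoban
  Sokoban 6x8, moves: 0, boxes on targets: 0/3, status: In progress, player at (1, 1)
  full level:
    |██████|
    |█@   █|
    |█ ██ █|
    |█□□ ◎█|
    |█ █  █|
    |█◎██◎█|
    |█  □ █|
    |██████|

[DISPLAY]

       ┃██████            ┃          
       ┃█@   █            ┃          
       ┃█ ██ █            ┃          
       ┃█□□ ◎█            ┃          
       ┃█ █  █            ┃          
       ┃█◎██◎█            ┃          
       ┃█  □ █            ┃          
       ┃██████            ┃          
       ┃Moves: 0  0/3     ┃━━━━━━━━━━
       ┗━━━━━━━━━━━━━━━━━━┛          
       ┠─────────────────────────────
       ┃█024-01-15 00:00:05.912 [INFO
       ┃2024-01-15 00:00:10.101 [WARN
       ┃2024-01-15 00:00:10.429 [DEBU
       ┃2024-01-15 00:00:10.876 [INFO
       ┃2024-01-15 00:00:14.359 [WARN
       ┃2024-01-15 00:00:19.134 [WARN
       ┃2024-01-15 00:00:20.264 [WARN
       ┃2024-01-15 00:00:20.700 [DEBU
       ┃2024-01-15 00:00:23.592 [DEBU


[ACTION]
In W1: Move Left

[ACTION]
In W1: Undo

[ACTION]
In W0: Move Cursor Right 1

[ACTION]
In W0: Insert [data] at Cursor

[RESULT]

       ┃██████            ┃          
       ┃█@   █            ┃          
       ┃█ ██ █            ┃          
       ┃█□□ ◎█            ┃          
       ┃█ █  █            ┃          
       ┃█◎██◎█            ┃          
       ┃█  □ █            ┃          
       ┃██████            ┃          
       ┃Moves: 0  0/3     ┃━━━━━━━━━━
       ┗━━━━━━━━━━━━━━━━━━┛          
       ┠─────────────────────────────
       ┃2data█24-01-15 00:00:05.912 [
       ┃2024-01-15 00:00:10.101 [WARN
       ┃2024-01-15 00:00:10.429 [DEBU
       ┃2024-01-15 00:00:10.876 [INFO
       ┃2024-01-15 00:00:14.359 [WARN
       ┃2024-01-15 00:00:19.134 [WARN
       ┃2024-01-15 00:00:20.264 [WARN
       ┃2024-01-15 00:00:20.700 [DEBU
       ┃2024-01-15 00:00:23.592 [DEBU


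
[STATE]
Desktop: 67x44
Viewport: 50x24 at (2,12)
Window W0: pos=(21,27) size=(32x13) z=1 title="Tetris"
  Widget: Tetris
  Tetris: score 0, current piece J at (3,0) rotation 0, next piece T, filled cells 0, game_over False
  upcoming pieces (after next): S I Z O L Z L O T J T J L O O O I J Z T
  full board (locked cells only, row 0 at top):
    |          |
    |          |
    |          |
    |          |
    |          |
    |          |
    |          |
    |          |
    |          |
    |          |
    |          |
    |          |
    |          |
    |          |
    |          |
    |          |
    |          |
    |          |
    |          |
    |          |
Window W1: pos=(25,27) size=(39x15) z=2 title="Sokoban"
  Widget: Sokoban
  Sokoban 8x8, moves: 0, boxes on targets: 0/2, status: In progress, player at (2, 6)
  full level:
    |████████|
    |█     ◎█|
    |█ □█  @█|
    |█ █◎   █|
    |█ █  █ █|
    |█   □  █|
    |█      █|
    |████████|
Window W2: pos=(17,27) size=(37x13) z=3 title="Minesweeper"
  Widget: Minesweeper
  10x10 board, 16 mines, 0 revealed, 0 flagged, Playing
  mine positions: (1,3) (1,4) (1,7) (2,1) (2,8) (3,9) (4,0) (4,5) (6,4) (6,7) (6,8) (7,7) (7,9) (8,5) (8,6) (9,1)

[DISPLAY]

                                                  
                                                  
                                                  
                                                  
                                                  
                                                  
                                                  
                                                  
                                                  
                                                  
                                                  
                                                  
                                                  
                                                  
                                                  
               ┏━━━━━━━━━━━━━━━━━━━━━━━━━━━━━━━━━━
               ┃ Minesweeper                      
               ┠──────────────────────────────────
               ┃■■■■■■■■■■                        
               ┃■■■■■■■■■■                        
               ┃■■■■■■■■■■                        
               ┃■■■■■■■■■■                        
               ┃■■■■■■■■■■                        
               ┃■■■■■■■■■■                        


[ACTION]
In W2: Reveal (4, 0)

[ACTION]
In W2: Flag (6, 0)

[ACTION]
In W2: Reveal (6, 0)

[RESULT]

                                                  
                                                  
                                                  
                                                  
                                                  
                                                  
                                                  
                                                  
                                                  
                                                  
                                                  
                                                  
                                                  
                                                  
                                                  
               ┏━━━━━━━━━━━━━━━━━━━━━━━━━━━━━━━━━━
               ┃ Minesweeper                      
               ┠──────────────────────────────────
               ┃■■■■■■■■■■                        
               ┃■■■✹✹■■✹■■                        
               ┃■✹■■■■■■✹■                        
               ┃■■■■■■■■■✹                        
               ┃✹■■■■✹■■■■                        
               ┃■■■■■■■■■■                        


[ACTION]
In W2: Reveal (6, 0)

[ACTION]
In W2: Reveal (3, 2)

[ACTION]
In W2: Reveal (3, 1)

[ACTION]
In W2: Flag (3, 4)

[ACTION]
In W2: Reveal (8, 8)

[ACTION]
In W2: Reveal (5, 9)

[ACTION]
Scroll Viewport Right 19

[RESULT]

                                                  
                                                  
                                                  
                                                  
                                                  
                                                  
                                                  
                                                  
                                                  
                                                  
                                                  
                                                  
                                                  
                                                  
                                                  
┏━━━━━━━━━━━━━━━━━━━━━━━━━━━━━━━━━━━┓━━━━━━━━━┓   
┃ Minesweeper                       ┃         ┃   
┠───────────────────────────────────┨─────────┨   
┃■■■■■■■■■■                         ┃         ┃   
┃■■■✹✹■■✹■■                         ┃         ┃   
┃■✹■■■■■■✹■                         ┃         ┃   
┃■■■■■■■■■✹                         ┃         ┃   
┃✹■■■■✹■■■■                         ┃         ┃   
┃■■■■■■■■■■                         ┃         ┃   


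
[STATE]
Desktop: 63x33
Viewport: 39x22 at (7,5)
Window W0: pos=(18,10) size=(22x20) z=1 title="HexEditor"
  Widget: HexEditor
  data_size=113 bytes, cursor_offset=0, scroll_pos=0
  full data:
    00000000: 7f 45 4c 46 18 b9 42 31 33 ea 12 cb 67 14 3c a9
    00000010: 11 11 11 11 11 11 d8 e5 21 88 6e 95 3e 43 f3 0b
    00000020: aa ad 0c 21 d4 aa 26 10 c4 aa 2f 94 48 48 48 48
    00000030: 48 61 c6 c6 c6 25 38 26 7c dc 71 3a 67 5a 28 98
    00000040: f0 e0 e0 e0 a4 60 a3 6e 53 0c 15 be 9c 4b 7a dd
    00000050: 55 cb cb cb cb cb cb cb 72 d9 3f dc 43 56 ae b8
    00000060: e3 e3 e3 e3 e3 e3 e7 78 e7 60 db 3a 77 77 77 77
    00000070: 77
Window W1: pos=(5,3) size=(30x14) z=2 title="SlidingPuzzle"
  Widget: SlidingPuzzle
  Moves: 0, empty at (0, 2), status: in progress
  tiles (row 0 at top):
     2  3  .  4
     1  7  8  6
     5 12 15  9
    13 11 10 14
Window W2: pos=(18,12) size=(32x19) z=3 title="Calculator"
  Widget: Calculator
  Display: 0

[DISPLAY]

───────────────────────────┨           
────┬────┬────┬────┐       ┃           
  2 │  3 │    │  4 │       ┃           
────┼────┼────┼────┤       ┃           
  1 │  7 │  8 │  6 │       ┃           
────┼────┼────┼────┤       ┃━━━━┓      
  5 │ 12 │ 15 │  9 │       ┃    ┃      
────┼────┼─┏━━━━━━━━━━━━━━━━━━━━━━━━━━━
 13 │ 11 │ ┃ Calculator                
────┴────┴─┠───────────────────────────
oves: 0    ┃                           
━━━━━━━━━━━┃┌───┬───┬───┬───┐          
           ┃│ 7 │ 8 │ 9 │ ÷ │          
           ┃├───┼───┼───┼───┤          
           ┃│ 4 │ 5 │ 6 │ × │          
           ┃├───┼───┼───┼───┤          
           ┃│ 1 │ 2 │ 3 │ - │          
           ┃├───┼───┼───┼───┤          
           ┃│ 0 │ . │ = │ + │          
           ┃├───┼───┼───┼───┤          
           ┃│ C │ MC│ MR│ M+│          
           ┃└───┴───┴───┴───┘          


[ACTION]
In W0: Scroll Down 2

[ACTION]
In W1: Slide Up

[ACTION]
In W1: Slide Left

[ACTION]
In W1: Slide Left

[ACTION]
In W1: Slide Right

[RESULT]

───────────────────────────┨           
────┬────┬────┬────┐       ┃           
  2 │  3 │  8 │  4 │       ┃           
────┼────┼────┼────┤       ┃           
  1 │  7 │    │  6 │       ┃           
────┼────┼────┼────┤       ┃━━━━┓      
  5 │ 12 │ 15 │  9 │       ┃    ┃      
────┼────┼─┏━━━━━━━━━━━━━━━━━━━━━━━━━━━
 13 │ 11 │ ┃ Calculator                
────┴────┴─┠───────────────────────────
oves: 3    ┃                           
━━━━━━━━━━━┃┌───┬───┬───┬───┐          
           ┃│ 7 │ 8 │ 9 │ ÷ │          
           ┃├───┼───┼───┼───┤          
           ┃│ 4 │ 5 │ 6 │ × │          
           ┃├───┼───┼───┼───┤          
           ┃│ 1 │ 2 │ 3 │ - │          
           ┃├───┼───┼───┼───┤          
           ┃│ 0 │ . │ = │ + │          
           ┃├───┼───┼───┼───┤          
           ┃│ C │ MC│ MR│ M+│          
           ┃└───┴───┴───┴───┘          


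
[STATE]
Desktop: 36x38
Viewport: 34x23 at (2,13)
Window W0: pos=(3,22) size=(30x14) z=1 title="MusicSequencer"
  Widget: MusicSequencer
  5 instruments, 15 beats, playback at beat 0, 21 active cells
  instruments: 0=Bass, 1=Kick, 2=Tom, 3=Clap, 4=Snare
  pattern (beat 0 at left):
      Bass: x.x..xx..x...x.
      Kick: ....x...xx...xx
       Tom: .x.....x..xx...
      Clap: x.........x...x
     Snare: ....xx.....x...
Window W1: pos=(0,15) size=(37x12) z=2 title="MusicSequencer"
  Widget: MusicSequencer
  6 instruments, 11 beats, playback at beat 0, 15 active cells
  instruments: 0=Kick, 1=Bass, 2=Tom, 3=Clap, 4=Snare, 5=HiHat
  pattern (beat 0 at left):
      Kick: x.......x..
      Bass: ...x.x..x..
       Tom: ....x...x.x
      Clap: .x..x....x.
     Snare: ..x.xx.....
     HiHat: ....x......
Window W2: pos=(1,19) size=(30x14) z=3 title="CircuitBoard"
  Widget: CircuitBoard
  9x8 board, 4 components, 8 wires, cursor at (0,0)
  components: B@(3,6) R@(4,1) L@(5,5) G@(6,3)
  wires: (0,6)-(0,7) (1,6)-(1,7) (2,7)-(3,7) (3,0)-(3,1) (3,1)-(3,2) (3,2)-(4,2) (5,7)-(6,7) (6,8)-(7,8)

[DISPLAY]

                                  
                                  
━━━━━━━━━━━━━━━━━━━━━━━━━━━━━━━━━━
MusicSequencer                    
──────────────────────────────────
     ▼1234567890                  
━━━━━━━━━━━━━━━━━━━━━━━━━━━━┓     
 CircuitBoard               ┃     
────────────────────────────┨     
   0 1 2 3 4 5 6 7 8        ┃     
0  [.]                      ┃     
                            ┃     
1                           ┃     
                            ┃━━━━━
2                           ┃ ┃   
                            ┃ ┃   
3   · ─ · ─ ·               ┃ ┃   
            │               ┃ ┃   
4       R   ·               ┃ ┃   
━━━━━━━━━━━━━━━━━━━━━━━━━━━━┛ ┃   
 ┃                            ┃   
 ┃                            ┃   
 ┗━━━━━━━━━━━━━━━━━━━━━━━━━━━━┛   


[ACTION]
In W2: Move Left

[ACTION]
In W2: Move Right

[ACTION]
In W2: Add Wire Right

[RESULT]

                                  
                                  
━━━━━━━━━━━━━━━━━━━━━━━━━━━━━━━━━━
MusicSequencer                    
──────────────────────────────────
     ▼1234567890                  
━━━━━━━━━━━━━━━━━━━━━━━━━━━━┓     
 CircuitBoard               ┃     
────────────────────────────┨     
   0 1 2 3 4 5 6 7 8        ┃     
0      [.]─ ·               ┃     
                            ┃     
1                           ┃     
                            ┃━━━━━
2                           ┃ ┃   
                            ┃ ┃   
3   · ─ · ─ ·               ┃ ┃   
            │               ┃ ┃   
4       R   ·               ┃ ┃   
━━━━━━━━━━━━━━━━━━━━━━━━━━━━┛ ┃   
 ┃                            ┃   
 ┃                            ┃   
 ┗━━━━━━━━━━━━━━━━━━━━━━━━━━━━┛   


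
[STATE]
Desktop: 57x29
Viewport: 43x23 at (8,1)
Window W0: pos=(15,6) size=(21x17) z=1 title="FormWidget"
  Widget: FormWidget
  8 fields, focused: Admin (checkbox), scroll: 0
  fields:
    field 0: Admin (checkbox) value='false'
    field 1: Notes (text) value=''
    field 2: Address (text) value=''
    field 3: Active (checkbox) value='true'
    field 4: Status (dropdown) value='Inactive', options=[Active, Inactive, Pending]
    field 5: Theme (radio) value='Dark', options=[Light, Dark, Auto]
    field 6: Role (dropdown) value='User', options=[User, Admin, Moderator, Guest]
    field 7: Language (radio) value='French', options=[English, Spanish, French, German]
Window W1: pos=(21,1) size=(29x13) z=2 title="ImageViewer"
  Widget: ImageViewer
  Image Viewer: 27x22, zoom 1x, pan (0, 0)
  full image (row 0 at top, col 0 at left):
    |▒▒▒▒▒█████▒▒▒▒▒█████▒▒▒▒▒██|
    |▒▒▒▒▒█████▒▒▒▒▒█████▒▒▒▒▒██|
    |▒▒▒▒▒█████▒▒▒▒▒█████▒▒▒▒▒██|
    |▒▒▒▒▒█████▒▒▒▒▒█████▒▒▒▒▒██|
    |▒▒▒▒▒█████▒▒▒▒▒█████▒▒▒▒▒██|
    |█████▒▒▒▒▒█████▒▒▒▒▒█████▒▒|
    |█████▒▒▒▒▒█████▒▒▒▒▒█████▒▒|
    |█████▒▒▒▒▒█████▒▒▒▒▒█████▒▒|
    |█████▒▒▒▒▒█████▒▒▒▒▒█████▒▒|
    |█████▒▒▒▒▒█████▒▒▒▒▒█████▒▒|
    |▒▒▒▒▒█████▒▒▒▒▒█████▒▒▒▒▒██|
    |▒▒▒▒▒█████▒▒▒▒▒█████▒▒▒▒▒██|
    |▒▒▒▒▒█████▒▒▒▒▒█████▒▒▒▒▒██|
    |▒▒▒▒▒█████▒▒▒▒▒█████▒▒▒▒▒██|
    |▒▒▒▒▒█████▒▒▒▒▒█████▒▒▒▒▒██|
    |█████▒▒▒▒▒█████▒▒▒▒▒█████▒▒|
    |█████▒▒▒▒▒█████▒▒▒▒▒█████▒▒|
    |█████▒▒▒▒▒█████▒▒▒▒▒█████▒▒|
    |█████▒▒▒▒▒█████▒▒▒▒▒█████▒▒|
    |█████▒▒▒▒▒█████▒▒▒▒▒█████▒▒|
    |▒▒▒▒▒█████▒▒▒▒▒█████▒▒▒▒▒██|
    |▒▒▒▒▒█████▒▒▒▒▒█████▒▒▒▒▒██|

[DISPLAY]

             ┏━━━━━━━━━━━━━━━━━━━━━━━━━━━┓ 
             ┃ ImageViewer               ┃ 
             ┠───────────────────────────┨ 
             ┃▒▒▒▒▒█████▒▒▒▒▒█████▒▒▒▒▒██┃ 
             ┃▒▒▒▒▒█████▒▒▒▒▒█████▒▒▒▒▒██┃ 
       ┏━━━━━┃▒▒▒▒▒█████▒▒▒▒▒█████▒▒▒▒▒██┃ 
       ┃ Form┃▒▒▒▒▒█████▒▒▒▒▒█████▒▒▒▒▒██┃ 
       ┠─────┃▒▒▒▒▒█████▒▒▒▒▒█████▒▒▒▒▒██┃ 
       ┃> Adm┃█████▒▒▒▒▒█████▒▒▒▒▒█████▒▒┃ 
       ┃  Not┃█████▒▒▒▒▒█████▒▒▒▒▒█████▒▒┃ 
       ┃  Add┃█████▒▒▒▒▒█████▒▒▒▒▒█████▒▒┃ 
       ┃  Act┃█████▒▒▒▒▒█████▒▒▒▒▒█████▒▒┃ 
       ┃  Sta┗━━━━━━━━━━━━━━━━━━━━━━━━━━━┛ 
       ┃  Theme:      ( ) L┃               
       ┃  Role:       [Us▼]┃               
       ┃  Language:   ( ) E┃               
       ┃                   ┃               
       ┃                   ┃               
       ┃                   ┃               
       ┃                   ┃               
       ┃                   ┃               
       ┗━━━━━━━━━━━━━━━━━━━┛               
                                           


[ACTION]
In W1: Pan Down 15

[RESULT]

             ┏━━━━━━━━━━━━━━━━━━━━━━━━━━━┓ 
             ┃ ImageViewer               ┃ 
             ┠───────────────────────────┨ 
             ┃█████▒▒▒▒▒█████▒▒▒▒▒█████▒▒┃ 
             ┃█████▒▒▒▒▒█████▒▒▒▒▒█████▒▒┃ 
       ┏━━━━━┃█████▒▒▒▒▒█████▒▒▒▒▒█████▒▒┃ 
       ┃ Form┃█████▒▒▒▒▒█████▒▒▒▒▒█████▒▒┃ 
       ┠─────┃█████▒▒▒▒▒█████▒▒▒▒▒█████▒▒┃ 
       ┃> Adm┃▒▒▒▒▒█████▒▒▒▒▒█████▒▒▒▒▒██┃ 
       ┃  Not┃▒▒▒▒▒█████▒▒▒▒▒█████▒▒▒▒▒██┃ 
       ┃  Add┃                           ┃ 
       ┃  Act┃                           ┃ 
       ┃  Sta┗━━━━━━━━━━━━━━━━━━━━━━━━━━━┛ 
       ┃  Theme:      ( ) L┃               
       ┃  Role:       [Us▼]┃               
       ┃  Language:   ( ) E┃               
       ┃                   ┃               
       ┃                   ┃               
       ┃                   ┃               
       ┃                   ┃               
       ┃                   ┃               
       ┗━━━━━━━━━━━━━━━━━━━┛               
                                           


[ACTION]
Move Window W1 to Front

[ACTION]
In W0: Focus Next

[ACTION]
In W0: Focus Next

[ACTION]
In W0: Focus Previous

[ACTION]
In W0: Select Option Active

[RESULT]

             ┏━━━━━━━━━━━━━━━━━━━━━━━━━━━┓ 
             ┃ ImageViewer               ┃ 
             ┠───────────────────────────┨ 
             ┃█████▒▒▒▒▒█████▒▒▒▒▒█████▒▒┃ 
             ┃█████▒▒▒▒▒█████▒▒▒▒▒█████▒▒┃ 
       ┏━━━━━┃█████▒▒▒▒▒█████▒▒▒▒▒█████▒▒┃ 
       ┃ Form┃█████▒▒▒▒▒█████▒▒▒▒▒█████▒▒┃ 
       ┠─────┃█████▒▒▒▒▒█████▒▒▒▒▒█████▒▒┃ 
       ┃  Adm┃▒▒▒▒▒█████▒▒▒▒▒█████▒▒▒▒▒██┃ 
       ┃> Not┃▒▒▒▒▒█████▒▒▒▒▒█████▒▒▒▒▒██┃ 
       ┃  Add┃                           ┃ 
       ┃  Act┃                           ┃ 
       ┃  Sta┗━━━━━━━━━━━━━━━━━━━━━━━━━━━┛ 
       ┃  Theme:      ( ) L┃               
       ┃  Role:       [Us▼]┃               
       ┃  Language:   ( ) E┃               
       ┃                   ┃               
       ┃                   ┃               
       ┃                   ┃               
       ┃                   ┃               
       ┃                   ┃               
       ┗━━━━━━━━━━━━━━━━━━━┛               
                                           


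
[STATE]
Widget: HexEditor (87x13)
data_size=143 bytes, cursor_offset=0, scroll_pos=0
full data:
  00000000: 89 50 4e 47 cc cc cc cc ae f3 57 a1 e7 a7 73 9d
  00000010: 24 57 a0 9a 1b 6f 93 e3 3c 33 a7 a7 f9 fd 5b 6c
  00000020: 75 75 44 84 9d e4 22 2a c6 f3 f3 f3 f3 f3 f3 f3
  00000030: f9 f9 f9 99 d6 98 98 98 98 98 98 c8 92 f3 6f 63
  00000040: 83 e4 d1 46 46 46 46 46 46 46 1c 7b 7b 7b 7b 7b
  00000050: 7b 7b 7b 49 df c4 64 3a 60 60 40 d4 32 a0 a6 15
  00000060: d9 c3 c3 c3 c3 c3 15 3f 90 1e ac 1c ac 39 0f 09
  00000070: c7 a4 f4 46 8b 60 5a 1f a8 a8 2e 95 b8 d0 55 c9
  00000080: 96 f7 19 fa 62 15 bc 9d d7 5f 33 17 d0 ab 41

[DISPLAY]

00000000  89 50 4e 47 cc cc cc cc  ae f3 57 a1 e7 a7 73 9d  |.PNG......W...s.|         
00000010  24 57 a0 9a 1b 6f 93 e3  3c 33 a7 a7 f9 fd 5b 6c  |$W...o..<3....[l|         
00000020  75 75 44 84 9d e4 22 2a  c6 f3 f3 f3 f3 f3 f3 f3  |uuD..."*........|         
00000030  f9 f9 f9 99 d6 98 98 98  98 98 98 c8 92 f3 6f 63  |..............oc|         
00000040  83 e4 d1 46 46 46 46 46  46 46 1c 7b 7b 7b 7b 7b  |...FFFFFFF.{{{{{|         
00000050  7b 7b 7b 49 df c4 64 3a  60 60 40 d4 32 a0 a6 15  |{{{I..d:``@.2...|         
00000060  d9 c3 c3 c3 c3 c3 15 3f  90 1e ac 1c ac 39 0f 09  |.......?.....9..|         
00000070  c7 a4 f4 46 8b 60 5a 1f  a8 a8 2e 95 b8 d0 55 c9  |...F.`Z.......U.|         
00000080  96 f7 19 fa 62 15 bc 9d  d7 5f 33 17 d0 ab 41     |....b...._3...A |         
                                                                                       
                                                                                       
                                                                                       
                                                                                       


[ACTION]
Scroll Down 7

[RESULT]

00000070  c7 a4 f4 46 8b 60 5a 1f  a8 a8 2e 95 b8 d0 55 c9  |...F.`Z.......U.|         
00000080  96 f7 19 fa 62 15 bc 9d  d7 5f 33 17 d0 ab 41     |....b...._3...A |         
                                                                                       
                                                                                       
                                                                                       
                                                                                       
                                                                                       
                                                                                       
                                                                                       
                                                                                       
                                                                                       
                                                                                       
                                                                                       


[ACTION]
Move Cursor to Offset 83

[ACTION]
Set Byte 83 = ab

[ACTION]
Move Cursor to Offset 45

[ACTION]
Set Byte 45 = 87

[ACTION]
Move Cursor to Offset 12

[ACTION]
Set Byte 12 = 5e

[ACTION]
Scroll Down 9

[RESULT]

00000080  96 f7 19 fa 62 15 bc 9d  d7 5f 33 17 d0 ab 41     |....b...._3...A |         
                                                                                       
                                                                                       
                                                                                       
                                                                                       
                                                                                       
                                                                                       
                                                                                       
                                                                                       
                                                                                       
                                                                                       
                                                                                       
                                                                                       


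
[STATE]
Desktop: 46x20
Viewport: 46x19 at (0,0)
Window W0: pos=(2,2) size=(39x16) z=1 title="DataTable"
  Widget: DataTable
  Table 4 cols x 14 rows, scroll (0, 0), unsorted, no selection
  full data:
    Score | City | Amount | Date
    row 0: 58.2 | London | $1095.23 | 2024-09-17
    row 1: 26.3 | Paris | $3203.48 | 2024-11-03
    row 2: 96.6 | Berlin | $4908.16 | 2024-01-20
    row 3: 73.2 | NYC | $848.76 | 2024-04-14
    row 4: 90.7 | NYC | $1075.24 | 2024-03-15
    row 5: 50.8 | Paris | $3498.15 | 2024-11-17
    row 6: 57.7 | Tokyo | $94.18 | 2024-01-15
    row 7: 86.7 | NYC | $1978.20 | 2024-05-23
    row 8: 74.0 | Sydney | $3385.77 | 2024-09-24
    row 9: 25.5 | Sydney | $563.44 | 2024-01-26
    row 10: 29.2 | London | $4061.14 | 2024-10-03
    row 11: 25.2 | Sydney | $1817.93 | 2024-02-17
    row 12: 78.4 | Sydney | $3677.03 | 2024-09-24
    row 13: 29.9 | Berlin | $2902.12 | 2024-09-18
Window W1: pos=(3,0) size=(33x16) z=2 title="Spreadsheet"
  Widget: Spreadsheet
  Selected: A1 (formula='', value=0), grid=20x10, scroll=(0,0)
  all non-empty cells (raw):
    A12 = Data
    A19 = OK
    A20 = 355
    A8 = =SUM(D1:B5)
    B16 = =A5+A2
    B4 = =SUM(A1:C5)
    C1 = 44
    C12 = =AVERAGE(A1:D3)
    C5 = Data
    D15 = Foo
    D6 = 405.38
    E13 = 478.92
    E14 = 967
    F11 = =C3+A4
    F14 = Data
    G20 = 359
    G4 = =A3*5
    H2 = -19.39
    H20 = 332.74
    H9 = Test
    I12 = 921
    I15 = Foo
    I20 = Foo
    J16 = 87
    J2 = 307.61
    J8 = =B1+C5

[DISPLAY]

   ┏━━━━━━━━━━━━━━━━━━━━━━━━━━━━━━━┓          
   ┃ Spreadsheet                   ┃          
  ┏┠───────────────────────────────┨━━━━┓     
  ┃┃A1:                            ┃    ┃     
  ┠┃       A       B       C       ┃────┨     
  ┃┃-------------------------------┃    ┃     
  ┃┃  1      [0]       0      44   ┃    ┃     
  ┃┃  2        0       0       0   ┃    ┃     
  ┃┃  3        0       0       0   ┃    ┃     
  ┃┃  4        0#CIRC!         0   ┃    ┃     
  ┃┃  5        0       0Data       ┃    ┃     
  ┃┃  6        0       0       0  4┃    ┃     
  ┃┃  7        0       0       0   ┃    ┃     
  ┃┃  8 #CIRC!         0       0   ┃    ┃     
  ┃┃  9        0       0       0   ┃    ┃     
  ┃┗━━━━━━━━━━━━━━━━━━━━━━━━━━━━━━━┛    ┃     
  ┃25.5 │Sydney│$563.44 │2024-01-26     ┃     
  ┗━━━━━━━━━━━━━━━━━━━━━━━━━━━━━━━━━━━━━┛     
                                              


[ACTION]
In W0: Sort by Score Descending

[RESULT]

   ┏━━━━━━━━━━━━━━━━━━━━━━━━━━━━━━━┓          
   ┃ Spreadsheet                   ┃          
  ┏┠───────────────────────────────┨━━━━┓     
  ┃┃A1:                            ┃    ┃     
  ┠┃       A       B       C       ┃────┨     
  ┃┃-------------------------------┃    ┃     
  ┃┃  1      [0]       0      44   ┃    ┃     
  ┃┃  2        0       0       0   ┃    ┃     
  ┃┃  3        0       0       0   ┃    ┃     
  ┃┃  4        0#CIRC!         0   ┃    ┃     
  ┃┃  5        0       0Data       ┃    ┃     
  ┃┃  6        0       0       0  4┃    ┃     
  ┃┃  7        0       0       0   ┃    ┃     
  ┃┃  8 #CIRC!         0       0   ┃    ┃     
  ┃┃  9        0       0       0   ┃    ┃     
  ┃┗━━━━━━━━━━━━━━━━━━━━━━━━━━━━━━━┛    ┃     
  ┃29.9 │Berlin│$2902.12│2024-09-18     ┃     
  ┗━━━━━━━━━━━━━━━━━━━━━━━━━━━━━━━━━━━━━┛     
                                              


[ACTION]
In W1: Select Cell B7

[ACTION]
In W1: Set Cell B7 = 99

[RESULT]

   ┏━━━━━━━━━━━━━━━━━━━━━━━━━━━━━━━┓          
   ┃ Spreadsheet                   ┃          
  ┏┠───────────────────────────────┨━━━━┓     
  ┃┃B7: 99                         ┃    ┃     
  ┠┃       A       B       C       ┃────┨     
  ┃┃-------------------------------┃    ┃     
  ┃┃  1        0       0      44   ┃    ┃     
  ┃┃  2        0       0       0   ┃    ┃     
  ┃┃  3        0       0       0   ┃    ┃     
  ┃┃  4        0#CIRC!         0   ┃    ┃     
  ┃┃  5        0       0Data       ┃    ┃     
  ┃┃  6        0       0       0  4┃    ┃     
  ┃┃  7        0    [99]       0   ┃    ┃     
  ┃┃  8 #CIRC!         0       0   ┃    ┃     
  ┃┃  9        0       0       0   ┃    ┃     
  ┃┗━━━━━━━━━━━━━━━━━━━━━━━━━━━━━━━┛    ┃     
  ┃29.9 │Berlin│$2902.12│2024-09-18     ┃     
  ┗━━━━━━━━━━━━━━━━━━━━━━━━━━━━━━━━━━━━━┛     
                                              


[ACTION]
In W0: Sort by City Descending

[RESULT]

   ┏━━━━━━━━━━━━━━━━━━━━━━━━━━━━━━━┓          
   ┃ Spreadsheet                   ┃          
  ┏┠───────────────────────────────┨━━━━┓     
  ┃┃B7: 99                         ┃    ┃     
  ┠┃       A       B       C       ┃────┨     
  ┃┃-------------------------------┃    ┃     
  ┃┃  1        0       0      44   ┃    ┃     
  ┃┃  2        0       0       0   ┃    ┃     
  ┃┃  3        0       0       0   ┃    ┃     
  ┃┃  4        0#CIRC!         0   ┃    ┃     
  ┃┃  5        0       0Data       ┃    ┃     
  ┃┃  6        0       0       0  4┃    ┃     
  ┃┃  7        0    [99]       0   ┃    ┃     
  ┃┃  8 #CIRC!         0       0   ┃    ┃     
  ┃┃  9        0       0       0   ┃    ┃     
  ┃┗━━━━━━━━━━━━━━━━━━━━━━━━━━━━━━━┛    ┃     
  ┃73.2 │NYC   │$848.76 │2024-04-14     ┃     
  ┗━━━━━━━━━━━━━━━━━━━━━━━━━━━━━━━━━━━━━┛     
                                              


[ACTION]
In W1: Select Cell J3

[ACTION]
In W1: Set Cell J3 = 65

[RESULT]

   ┏━━━━━━━━━━━━━━━━━━━━━━━━━━━━━━━┓          
   ┃ Spreadsheet                   ┃          
  ┏┠───────────────────────────────┨━━━━┓     
  ┃┃J3: 65                         ┃    ┃     
  ┠┃       A       B       C       ┃────┨     
  ┃┃-------------------------------┃    ┃     
  ┃┃  1        0       0      44   ┃    ┃     
  ┃┃  2        0       0       0   ┃    ┃     
  ┃┃  3        0       0       0   ┃    ┃     
  ┃┃  4        0#CIRC!         0   ┃    ┃     
  ┃┃  5        0       0Data       ┃    ┃     
  ┃┃  6        0       0       0  4┃    ┃     
  ┃┃  7        0      99       0   ┃    ┃     
  ┃┃  8 #CIRC!         0       0   ┃    ┃     
  ┃┃  9        0       0       0   ┃    ┃     
  ┃┗━━━━━━━━━━━━━━━━━━━━━━━━━━━━━━━┛    ┃     
  ┃73.2 │NYC   │$848.76 │2024-04-14     ┃     
  ┗━━━━━━━━━━━━━━━━━━━━━━━━━━━━━━━━━━━━━┛     
                                              
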